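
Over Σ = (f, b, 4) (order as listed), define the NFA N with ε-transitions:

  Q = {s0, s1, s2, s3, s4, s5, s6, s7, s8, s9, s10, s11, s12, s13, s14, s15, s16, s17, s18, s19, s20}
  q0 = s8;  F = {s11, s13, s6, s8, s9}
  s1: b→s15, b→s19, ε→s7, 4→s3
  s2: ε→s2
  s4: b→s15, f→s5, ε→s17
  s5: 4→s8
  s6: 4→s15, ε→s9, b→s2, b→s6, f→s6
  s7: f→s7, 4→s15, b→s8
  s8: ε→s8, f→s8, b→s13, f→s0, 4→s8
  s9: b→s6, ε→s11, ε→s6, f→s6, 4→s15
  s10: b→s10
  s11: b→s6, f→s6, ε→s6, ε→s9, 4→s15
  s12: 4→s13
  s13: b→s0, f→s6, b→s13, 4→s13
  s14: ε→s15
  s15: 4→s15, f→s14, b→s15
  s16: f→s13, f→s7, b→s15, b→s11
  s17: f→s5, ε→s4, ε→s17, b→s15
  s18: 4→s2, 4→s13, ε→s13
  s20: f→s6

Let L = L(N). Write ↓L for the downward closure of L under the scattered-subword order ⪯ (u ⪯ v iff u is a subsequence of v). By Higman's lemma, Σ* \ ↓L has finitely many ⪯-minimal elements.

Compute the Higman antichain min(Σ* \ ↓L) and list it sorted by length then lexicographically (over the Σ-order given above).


Antichain: [bf4].

|Q|=21, |F|=5, |δ|=54 (13 ε).
min D↑ (4 st, q0=0, F={3}): 0:f→0,b→1,4→0 1:f→2,b→1,4→1 2:f→2,b→2,4→3 3:f→3,b→3,4→3.
'bf4': run [9, 8, 6, 2] end={s14,s15} ∉↓L; 3/3 deletions ∈↓L.
1 obstructions.


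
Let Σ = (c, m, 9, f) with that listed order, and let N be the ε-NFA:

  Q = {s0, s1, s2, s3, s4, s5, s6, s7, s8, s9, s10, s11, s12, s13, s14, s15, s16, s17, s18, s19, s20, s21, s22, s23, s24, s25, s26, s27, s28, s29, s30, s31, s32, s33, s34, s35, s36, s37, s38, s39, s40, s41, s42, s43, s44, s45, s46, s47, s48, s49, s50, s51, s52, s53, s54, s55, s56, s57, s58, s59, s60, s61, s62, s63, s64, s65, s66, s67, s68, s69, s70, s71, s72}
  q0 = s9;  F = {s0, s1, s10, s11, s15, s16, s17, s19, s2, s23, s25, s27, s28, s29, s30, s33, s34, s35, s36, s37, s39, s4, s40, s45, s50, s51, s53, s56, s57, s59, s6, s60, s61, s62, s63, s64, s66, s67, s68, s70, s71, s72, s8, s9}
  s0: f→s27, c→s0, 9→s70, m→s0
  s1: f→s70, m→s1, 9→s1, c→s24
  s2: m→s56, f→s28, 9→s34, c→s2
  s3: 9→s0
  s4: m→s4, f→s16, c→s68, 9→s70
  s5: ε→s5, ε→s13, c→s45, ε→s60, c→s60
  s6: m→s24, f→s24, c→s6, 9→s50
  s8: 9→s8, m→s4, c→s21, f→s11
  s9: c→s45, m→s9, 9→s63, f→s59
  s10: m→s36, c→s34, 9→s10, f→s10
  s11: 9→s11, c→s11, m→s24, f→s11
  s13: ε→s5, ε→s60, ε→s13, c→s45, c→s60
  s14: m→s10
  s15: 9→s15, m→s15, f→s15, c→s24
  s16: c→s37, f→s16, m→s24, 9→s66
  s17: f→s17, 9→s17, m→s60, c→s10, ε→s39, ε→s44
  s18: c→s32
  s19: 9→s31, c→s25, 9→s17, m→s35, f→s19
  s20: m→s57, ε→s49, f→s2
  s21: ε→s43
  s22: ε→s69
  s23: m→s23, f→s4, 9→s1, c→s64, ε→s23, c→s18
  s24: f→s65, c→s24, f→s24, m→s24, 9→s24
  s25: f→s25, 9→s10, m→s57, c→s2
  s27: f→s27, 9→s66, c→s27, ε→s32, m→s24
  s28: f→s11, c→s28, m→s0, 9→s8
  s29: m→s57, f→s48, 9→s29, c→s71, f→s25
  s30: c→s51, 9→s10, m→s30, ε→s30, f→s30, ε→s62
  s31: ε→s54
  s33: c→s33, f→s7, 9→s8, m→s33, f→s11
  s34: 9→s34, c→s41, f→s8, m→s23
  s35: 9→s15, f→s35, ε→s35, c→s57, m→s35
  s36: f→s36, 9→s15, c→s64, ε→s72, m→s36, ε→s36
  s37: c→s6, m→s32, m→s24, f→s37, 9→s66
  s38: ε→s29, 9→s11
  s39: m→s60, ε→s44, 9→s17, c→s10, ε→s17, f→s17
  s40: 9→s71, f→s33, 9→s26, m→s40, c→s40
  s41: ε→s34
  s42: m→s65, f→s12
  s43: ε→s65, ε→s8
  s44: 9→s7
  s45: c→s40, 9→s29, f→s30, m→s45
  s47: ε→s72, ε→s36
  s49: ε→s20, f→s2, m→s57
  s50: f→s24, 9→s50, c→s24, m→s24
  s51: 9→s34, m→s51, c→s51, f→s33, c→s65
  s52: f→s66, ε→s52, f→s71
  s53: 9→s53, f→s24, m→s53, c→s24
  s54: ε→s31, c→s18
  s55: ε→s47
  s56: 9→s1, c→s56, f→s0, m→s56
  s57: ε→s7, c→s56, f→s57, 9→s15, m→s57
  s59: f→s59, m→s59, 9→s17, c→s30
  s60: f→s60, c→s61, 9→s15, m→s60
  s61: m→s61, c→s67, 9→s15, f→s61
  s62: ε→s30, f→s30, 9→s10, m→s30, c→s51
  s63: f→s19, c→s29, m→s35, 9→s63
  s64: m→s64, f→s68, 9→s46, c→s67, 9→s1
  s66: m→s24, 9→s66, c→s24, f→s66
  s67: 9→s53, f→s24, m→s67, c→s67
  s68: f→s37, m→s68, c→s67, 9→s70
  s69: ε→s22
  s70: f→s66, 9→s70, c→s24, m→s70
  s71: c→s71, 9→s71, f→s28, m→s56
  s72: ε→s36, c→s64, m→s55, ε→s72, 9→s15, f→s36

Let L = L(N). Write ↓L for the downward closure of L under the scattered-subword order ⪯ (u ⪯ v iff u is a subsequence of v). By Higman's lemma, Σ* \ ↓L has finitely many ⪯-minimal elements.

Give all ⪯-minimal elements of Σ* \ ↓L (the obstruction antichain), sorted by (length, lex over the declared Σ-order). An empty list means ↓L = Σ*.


Antichain: [9m9c, ccffm, f9mccf].

|Q|=73, |F|=44, |δ|=243 (36 ε).
min D↑ (42 st, q0=0, F={25}): 0:c→1,m→0,9→2,f→3 1:c→4,m→1,9→5,f→6 2:c→5,m→7,9→2,f→8 3:c→6,m→3,9→9,f→3 4:c→4,m→4,9→10,f→11 5:c→10,m→12,9→5,f→13 6:c→14,m→6,9→15,f→6 7:c→12,m→7,9→16,f→7 8:c→13,m→7,9→9,f→8 9:c→15,m→17,9→9,f→9 10:c→10,m→18,9→10,f→19 11:c→11,m→11,9→20,f→21 12:c→18,m→12,9→16,f→12 13:c→22,m→12,9→15,f→13 14:c→14,m→14,9→23,f→11 15:c→23,m→24,9→15,f→15 16:c→25,m→16,9→16,f→16 17:c→26,m→17,9→16,f→17 18:c→18,m→18,9→27,f→28 19:c→19,m→28,9→20,f→21 20:c→20,m→29,9→20,f→21 21:c→21,m→25,9→21,f→21 22:c→22,m→18,9→23,f→19 23:c→23,m→30,9→23,f→20 24:c→31,m→24,9→16,f→24 25:c→25,m→25,9→25,f→25 26:c→32,m→26,9→16,f→26 27:c→25,m→27,9→27,f→33 28:c→28,m→28,9→33,f→34 29:c→35,m→29,9→33,f→36 30:c→31,m→30,9→27,f→29 31:c→32,m→31,9→27,f→35 32:c→32,m→32,9→37,f→25 33:c→25,m→33,9→33,f→38 34:c→34,m→25,9→38,f→34 35:c→32,m→35,9→33,f→39 36:c→39,m→25,9→38,f→36 37:c→25,m→37,9→37,f→25 38:c→25,m→25,9→38,f→38 39:c→40,m→25,9→38,f→39 40:c→40,m→25,9→41,f→25 41:c→25,m→25,9→41,f→25 [Hopcroft].
'9m9c': |S_i|=[60, 52, 31, 9, 2] end={s24,s65} ∉↓L; 4/4 deletions ∈↓L.
'ccffm': N↓-sim [60, 49, 35, 22, 11, 3] end={s24,s32,s65} rej; 5/5 del acc.
'f9mccf': N↓-sim [60, 53, 38, 25, 17, 7, 2] end={s24,s65} ∉↓L; 6/6 deletions ∈↓L.
3 words, ⪯-incomp.


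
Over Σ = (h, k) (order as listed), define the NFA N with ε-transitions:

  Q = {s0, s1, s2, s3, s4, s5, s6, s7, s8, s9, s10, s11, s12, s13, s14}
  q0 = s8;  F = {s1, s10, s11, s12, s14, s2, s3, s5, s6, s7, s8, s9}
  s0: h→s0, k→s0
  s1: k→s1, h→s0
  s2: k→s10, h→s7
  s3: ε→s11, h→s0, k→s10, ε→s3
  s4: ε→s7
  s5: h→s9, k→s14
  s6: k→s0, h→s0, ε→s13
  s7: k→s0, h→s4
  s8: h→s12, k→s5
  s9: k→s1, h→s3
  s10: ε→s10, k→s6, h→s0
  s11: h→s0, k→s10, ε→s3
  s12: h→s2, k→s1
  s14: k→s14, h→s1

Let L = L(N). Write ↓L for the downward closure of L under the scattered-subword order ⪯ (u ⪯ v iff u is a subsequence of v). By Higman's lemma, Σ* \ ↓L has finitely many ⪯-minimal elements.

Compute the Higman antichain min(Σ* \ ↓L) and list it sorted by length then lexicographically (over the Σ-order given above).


A = [hkh, hhhk, khhh, kkhh, hhkkk].

|Q|=15, |F|=12, |δ|=32 (6 ε).
min D↑ (12 st, q0=0, F={9}): 0:h→1,k→2 1:h→3,k→4 2:h→5,k→6 3:h→7,k→8 4:h→9,k→4 5:h→10,k→4 6:h→4,k→6 7:h→7,k→9 8:h→9,k→11 9:h→9,k→9 10:h→9,k→8 11:h→9,k→9 [Hopcroft].
'hkh': |S_i|=[15, 12, 5, 1] end={s0} rej; 3/3 single-dels accept.
'hhhk': run [15, 12, 9, 3, 1] end={s0} — reject; 4/4 single-dels accept.
'khhh': |S_i|=[15, 10, 8, 6, 1] end={s0} ∉↓L; 4/4 del acc.
'kkhh': run [15, 10, 6, 2, 1] end={s0} rej; 4/4 deletions ∈↓L.
'hhkkk': run [15, 12, 9, 4, 3, 1] end={s0} ∉↓L; 5/5 single-dels accept.
5 words, ⪯-incomp.


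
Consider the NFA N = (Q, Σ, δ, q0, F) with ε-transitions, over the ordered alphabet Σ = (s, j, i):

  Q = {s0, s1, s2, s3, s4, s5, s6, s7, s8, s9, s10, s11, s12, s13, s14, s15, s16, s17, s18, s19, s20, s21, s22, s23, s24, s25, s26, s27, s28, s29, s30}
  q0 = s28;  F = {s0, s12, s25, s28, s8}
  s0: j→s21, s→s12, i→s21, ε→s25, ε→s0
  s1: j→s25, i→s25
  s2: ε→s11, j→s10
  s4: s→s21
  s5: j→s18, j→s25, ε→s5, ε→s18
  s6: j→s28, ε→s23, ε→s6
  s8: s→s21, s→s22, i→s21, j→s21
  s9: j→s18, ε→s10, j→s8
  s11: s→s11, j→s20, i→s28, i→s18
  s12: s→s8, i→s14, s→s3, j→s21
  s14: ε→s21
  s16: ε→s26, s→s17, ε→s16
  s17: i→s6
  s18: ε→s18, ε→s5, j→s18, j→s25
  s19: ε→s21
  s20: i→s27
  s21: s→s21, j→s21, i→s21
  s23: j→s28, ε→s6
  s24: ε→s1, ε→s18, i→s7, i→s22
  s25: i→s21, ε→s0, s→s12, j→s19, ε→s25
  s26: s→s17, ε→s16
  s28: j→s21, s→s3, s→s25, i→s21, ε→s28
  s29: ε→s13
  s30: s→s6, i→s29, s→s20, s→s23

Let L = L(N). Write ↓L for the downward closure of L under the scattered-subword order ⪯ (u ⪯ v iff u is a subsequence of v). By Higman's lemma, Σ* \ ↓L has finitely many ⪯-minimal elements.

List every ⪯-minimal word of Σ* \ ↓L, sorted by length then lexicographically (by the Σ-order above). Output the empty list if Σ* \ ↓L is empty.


|Q|=31, |F|=5, |δ|=69 (22 ε).
min D↑ (5 st, q0=0, F={2}): 0:s→1,j→2,i→2 1:s→3,j→2,i→2 2:s→2,j→2,i→2 3:s→4,j→2,i→2 4:s→2,j→2,i→2.
'j': |S_i|=[10, 2] end={s19,s21} — reject; 1/1 del acc.
'i': |S_i|=[10, 2] end={s14,s21} — reject; 1/1 del acc.
'ssss': run [10, 9, 6, 4, 2] end={s21,s22} ∉↓L; 4/4 del acc.
3 words, ⪯-incomp.

min(Σ*\↓L) = [j, i, ssss].


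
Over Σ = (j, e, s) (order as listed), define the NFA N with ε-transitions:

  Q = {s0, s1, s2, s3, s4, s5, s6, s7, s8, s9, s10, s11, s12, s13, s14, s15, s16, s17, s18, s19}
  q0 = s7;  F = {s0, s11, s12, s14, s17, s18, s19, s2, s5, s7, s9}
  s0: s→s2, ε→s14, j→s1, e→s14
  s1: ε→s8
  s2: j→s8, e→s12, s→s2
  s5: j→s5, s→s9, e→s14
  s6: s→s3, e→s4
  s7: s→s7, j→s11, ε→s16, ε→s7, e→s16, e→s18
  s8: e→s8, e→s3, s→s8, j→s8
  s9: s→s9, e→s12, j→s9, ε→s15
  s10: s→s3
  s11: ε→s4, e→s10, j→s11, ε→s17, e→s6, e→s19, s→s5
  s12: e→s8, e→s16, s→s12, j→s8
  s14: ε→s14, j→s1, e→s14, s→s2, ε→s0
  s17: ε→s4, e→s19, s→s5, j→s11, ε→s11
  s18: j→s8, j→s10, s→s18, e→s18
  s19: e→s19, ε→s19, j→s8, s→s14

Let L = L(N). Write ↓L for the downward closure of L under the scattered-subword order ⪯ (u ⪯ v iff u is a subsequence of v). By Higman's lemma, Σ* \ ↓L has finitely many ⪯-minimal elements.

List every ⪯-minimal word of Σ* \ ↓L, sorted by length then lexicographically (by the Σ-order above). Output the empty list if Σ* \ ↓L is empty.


|Q|=20, |F|=11, |δ|=57 (12 ε).
min D↑ (10 st, q0=0, F={5}): 0:j→1,e→2,s→0 1:j→1,e→3,s→4 2:j→5,e→2,s→2 3:j→5,e→3,s→6 4:j→4,e→6,s→7 5:j→5,e→5,s→5 6:j→5,e→6,s→8 7:j→7,e→9,s→7 8:j→5,e→9,s→8 9:j→5,e→5,s→9 (ε-aug+det+¬).
'ej': N↓-sim [19, 13, 4] end={s1,s10,s3,s8} rej; 2/2 del acc.
'jssee': N↓-sim [19, 17, 11, 7, 4, 3] end={s16,s3,s8} rej; 5/5 single-dels accept.
2 words, ⪯-incomp.

min(Σ*\↓L) = [ej, jssee].


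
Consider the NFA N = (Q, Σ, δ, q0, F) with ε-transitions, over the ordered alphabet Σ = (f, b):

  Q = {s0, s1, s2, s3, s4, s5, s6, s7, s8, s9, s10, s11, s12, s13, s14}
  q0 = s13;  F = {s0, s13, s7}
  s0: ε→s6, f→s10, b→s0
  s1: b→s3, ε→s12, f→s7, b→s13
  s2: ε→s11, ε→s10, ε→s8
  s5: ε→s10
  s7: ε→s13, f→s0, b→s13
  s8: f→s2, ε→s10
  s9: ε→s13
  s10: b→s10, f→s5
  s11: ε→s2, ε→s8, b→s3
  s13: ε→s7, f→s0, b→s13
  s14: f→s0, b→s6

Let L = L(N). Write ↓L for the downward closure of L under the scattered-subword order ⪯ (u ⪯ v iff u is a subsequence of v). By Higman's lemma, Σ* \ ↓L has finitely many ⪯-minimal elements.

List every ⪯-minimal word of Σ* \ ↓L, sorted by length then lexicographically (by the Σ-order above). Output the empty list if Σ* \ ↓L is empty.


|Q|=15, |F|=3, |δ|=27 (12 ε).
min D↑ (3 st, q0=0, F={2}): 0:f→1,b→0 1:f→2,b→1 2:f→2,b→2 (ε-aug+det+¬).
'ff': run [6, 4, 2] end={s10,s5} — reject; 2/2 del acc.
1 words, ⪯-incomp.

Antichain: [ff].


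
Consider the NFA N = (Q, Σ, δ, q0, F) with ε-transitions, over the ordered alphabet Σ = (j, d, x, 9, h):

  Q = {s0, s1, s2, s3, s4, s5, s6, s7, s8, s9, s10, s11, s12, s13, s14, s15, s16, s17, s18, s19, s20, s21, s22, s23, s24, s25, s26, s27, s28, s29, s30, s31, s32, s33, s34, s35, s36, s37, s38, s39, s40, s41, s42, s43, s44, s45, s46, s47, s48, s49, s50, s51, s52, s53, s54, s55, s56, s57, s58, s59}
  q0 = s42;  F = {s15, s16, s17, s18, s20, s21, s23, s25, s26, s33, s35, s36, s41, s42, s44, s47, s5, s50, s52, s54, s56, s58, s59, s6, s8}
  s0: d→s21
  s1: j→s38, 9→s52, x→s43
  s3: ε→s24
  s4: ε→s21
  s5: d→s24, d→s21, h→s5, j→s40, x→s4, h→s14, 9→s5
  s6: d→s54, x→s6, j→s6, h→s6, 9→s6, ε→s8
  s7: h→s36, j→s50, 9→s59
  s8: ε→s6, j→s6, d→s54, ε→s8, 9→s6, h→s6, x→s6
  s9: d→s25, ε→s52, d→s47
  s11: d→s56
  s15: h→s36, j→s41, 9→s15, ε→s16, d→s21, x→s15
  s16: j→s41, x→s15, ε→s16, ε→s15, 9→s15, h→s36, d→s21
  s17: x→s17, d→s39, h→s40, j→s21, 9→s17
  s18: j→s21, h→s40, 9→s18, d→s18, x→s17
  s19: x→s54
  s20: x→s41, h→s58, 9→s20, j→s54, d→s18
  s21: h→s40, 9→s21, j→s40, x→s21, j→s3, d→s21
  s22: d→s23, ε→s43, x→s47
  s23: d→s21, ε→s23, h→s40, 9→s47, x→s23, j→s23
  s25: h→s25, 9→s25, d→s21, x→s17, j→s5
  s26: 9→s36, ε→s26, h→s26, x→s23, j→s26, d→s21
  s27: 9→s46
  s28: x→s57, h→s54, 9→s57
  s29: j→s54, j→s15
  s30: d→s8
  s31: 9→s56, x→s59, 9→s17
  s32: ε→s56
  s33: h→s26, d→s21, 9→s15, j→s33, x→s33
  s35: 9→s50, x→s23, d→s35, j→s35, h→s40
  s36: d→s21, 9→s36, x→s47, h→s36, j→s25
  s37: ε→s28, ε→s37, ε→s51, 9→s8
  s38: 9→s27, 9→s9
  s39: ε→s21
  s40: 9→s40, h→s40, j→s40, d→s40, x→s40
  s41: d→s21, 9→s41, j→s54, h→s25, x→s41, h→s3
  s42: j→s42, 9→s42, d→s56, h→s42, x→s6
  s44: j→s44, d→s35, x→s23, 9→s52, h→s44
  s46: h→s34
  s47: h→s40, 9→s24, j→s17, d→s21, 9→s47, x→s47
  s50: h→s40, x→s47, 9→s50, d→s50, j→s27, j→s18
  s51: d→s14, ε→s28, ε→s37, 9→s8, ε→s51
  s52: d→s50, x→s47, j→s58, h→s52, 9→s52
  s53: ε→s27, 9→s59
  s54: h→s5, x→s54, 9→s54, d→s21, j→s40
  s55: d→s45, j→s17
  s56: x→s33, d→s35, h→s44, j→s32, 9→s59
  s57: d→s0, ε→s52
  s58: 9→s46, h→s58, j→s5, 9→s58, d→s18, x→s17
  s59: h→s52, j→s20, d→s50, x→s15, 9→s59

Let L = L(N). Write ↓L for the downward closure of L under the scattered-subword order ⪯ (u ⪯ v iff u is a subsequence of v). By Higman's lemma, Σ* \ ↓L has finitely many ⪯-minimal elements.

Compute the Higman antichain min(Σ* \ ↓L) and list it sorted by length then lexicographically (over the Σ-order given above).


Antichain: [ddh, xdj, dhxh, d9jjj].

|Q|=60, |F|=25, |δ|=192 (22 ε).
min D↑ (24 st, q0=0, F={10}): 0:j→0,d→1,x→2,9→0,h→0 1:j→1,d→3,x→4,9→5,h→6 2:j→2,d→7,x→2,9→2,h→2 3:j→3,d→3,x→8,9→9,h→10 4:j→4,d→11,x→4,9→12,h→13 5:j→14,d→9,x→12,9→5,h→15 6:j→6,d→3,x→8,9→15,h→6 7:j→10,d→11,x→7,9→7,h→16 8:j→8,d→11,x→8,9→17,h→10 9:j→18,d→9,x→17,9→9,h→10 10:j→10,d→10,x→10,9→10,h→10 11:j→10,d→11,x→11,9→11,h→10 12:j→19,d→11,x→12,9→12,h→20 13:j→13,d→11,x→8,9→20,h→13 14:j→7,d→18,x→19,9→14,h→21 15:j→21,d→9,x→17,9→15,h→15 16:j→10,d→11,x→11,9→16,h→16 17:j→22,d→11,x→17,9→17,h→10 18:j→11,d→18,x→22,9→18,h→10 19:j→7,d→11,x→19,9→19,h→23 20:j→23,d→11,x→17,9→20,h→20 21:j→16,d→18,x→22,9→21,h→21 22:j→11,d→11,x→22,9→22,h→10 23:j→16,d→11,x→22,9→23,h→23 [Hopcroft].
'ddh': run [35, 32, 14, 2] end={s34,s40} — reject; 3/3 deletions ∈↓L.
'xdj': N↓-sim [35, 21, 9, 3] end={s24,s3,s40} — reject; 3/3 deletions ∈↓L.
'dhxh': |S_i|=[35, 32, 23, 9, 1] end={s40} rej; 4/4 deletions ∈↓L.
'd9jjj': |S_i|=[35, 32, 25, 18, 8, 3] end={s24,s3,s40} ∉↓L; 5/5 single-dels accept.
4 minimals (antichain).


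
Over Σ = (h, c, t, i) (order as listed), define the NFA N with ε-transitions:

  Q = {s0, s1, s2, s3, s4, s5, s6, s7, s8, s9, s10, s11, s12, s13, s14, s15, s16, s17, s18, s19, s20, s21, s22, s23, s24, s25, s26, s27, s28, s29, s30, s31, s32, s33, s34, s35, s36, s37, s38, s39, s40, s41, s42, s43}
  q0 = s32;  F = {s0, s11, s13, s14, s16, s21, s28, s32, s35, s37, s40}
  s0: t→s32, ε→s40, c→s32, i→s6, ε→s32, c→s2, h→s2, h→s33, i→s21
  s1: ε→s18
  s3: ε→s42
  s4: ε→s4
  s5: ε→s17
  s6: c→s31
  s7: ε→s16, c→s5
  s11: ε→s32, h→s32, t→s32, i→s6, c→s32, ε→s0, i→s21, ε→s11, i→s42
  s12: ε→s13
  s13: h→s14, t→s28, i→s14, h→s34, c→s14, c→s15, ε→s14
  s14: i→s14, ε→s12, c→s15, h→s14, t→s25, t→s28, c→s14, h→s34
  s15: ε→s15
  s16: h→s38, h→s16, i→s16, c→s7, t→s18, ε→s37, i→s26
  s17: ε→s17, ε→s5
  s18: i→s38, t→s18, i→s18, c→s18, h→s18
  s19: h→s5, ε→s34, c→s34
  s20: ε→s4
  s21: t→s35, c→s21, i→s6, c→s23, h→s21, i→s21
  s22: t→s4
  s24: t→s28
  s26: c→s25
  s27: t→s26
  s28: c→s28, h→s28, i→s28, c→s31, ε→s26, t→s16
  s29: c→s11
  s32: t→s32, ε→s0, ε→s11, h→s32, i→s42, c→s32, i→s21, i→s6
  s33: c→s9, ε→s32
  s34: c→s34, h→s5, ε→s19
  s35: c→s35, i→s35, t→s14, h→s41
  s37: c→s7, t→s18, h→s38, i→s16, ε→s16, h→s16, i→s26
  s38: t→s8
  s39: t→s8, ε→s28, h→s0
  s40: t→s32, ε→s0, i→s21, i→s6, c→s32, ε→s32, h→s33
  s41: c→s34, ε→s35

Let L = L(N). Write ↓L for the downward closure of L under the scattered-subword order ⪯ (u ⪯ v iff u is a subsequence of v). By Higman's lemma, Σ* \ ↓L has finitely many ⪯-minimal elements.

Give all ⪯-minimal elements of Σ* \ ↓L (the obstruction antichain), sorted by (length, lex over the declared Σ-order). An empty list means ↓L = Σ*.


|Q|=44, |F|=11, |δ|=114 (29 ε).
min D↑ (7 st, q0=0, F={6}): 0:h→0,c→0,t→0,i→1 1:h→1,c→1,t→2,i→1 2:h→2,c→2,t→3,i→2 3:h→3,c→3,t→4,i→3 4:h→4,c→4,t→5,i→4 5:h→5,c→5,t→6,i→5 6:h→6,c→6,t→6,i→6 (ε-aug+det+¬).
'ittttt': |S_i|=[31, 24, 20, 18, 12, 10, 3] end={s18,s38,s8} ∉↓L; 6/6 deletions ∈↓L.
1 words, ⪯-incomp.

Antichain: [ittttt].


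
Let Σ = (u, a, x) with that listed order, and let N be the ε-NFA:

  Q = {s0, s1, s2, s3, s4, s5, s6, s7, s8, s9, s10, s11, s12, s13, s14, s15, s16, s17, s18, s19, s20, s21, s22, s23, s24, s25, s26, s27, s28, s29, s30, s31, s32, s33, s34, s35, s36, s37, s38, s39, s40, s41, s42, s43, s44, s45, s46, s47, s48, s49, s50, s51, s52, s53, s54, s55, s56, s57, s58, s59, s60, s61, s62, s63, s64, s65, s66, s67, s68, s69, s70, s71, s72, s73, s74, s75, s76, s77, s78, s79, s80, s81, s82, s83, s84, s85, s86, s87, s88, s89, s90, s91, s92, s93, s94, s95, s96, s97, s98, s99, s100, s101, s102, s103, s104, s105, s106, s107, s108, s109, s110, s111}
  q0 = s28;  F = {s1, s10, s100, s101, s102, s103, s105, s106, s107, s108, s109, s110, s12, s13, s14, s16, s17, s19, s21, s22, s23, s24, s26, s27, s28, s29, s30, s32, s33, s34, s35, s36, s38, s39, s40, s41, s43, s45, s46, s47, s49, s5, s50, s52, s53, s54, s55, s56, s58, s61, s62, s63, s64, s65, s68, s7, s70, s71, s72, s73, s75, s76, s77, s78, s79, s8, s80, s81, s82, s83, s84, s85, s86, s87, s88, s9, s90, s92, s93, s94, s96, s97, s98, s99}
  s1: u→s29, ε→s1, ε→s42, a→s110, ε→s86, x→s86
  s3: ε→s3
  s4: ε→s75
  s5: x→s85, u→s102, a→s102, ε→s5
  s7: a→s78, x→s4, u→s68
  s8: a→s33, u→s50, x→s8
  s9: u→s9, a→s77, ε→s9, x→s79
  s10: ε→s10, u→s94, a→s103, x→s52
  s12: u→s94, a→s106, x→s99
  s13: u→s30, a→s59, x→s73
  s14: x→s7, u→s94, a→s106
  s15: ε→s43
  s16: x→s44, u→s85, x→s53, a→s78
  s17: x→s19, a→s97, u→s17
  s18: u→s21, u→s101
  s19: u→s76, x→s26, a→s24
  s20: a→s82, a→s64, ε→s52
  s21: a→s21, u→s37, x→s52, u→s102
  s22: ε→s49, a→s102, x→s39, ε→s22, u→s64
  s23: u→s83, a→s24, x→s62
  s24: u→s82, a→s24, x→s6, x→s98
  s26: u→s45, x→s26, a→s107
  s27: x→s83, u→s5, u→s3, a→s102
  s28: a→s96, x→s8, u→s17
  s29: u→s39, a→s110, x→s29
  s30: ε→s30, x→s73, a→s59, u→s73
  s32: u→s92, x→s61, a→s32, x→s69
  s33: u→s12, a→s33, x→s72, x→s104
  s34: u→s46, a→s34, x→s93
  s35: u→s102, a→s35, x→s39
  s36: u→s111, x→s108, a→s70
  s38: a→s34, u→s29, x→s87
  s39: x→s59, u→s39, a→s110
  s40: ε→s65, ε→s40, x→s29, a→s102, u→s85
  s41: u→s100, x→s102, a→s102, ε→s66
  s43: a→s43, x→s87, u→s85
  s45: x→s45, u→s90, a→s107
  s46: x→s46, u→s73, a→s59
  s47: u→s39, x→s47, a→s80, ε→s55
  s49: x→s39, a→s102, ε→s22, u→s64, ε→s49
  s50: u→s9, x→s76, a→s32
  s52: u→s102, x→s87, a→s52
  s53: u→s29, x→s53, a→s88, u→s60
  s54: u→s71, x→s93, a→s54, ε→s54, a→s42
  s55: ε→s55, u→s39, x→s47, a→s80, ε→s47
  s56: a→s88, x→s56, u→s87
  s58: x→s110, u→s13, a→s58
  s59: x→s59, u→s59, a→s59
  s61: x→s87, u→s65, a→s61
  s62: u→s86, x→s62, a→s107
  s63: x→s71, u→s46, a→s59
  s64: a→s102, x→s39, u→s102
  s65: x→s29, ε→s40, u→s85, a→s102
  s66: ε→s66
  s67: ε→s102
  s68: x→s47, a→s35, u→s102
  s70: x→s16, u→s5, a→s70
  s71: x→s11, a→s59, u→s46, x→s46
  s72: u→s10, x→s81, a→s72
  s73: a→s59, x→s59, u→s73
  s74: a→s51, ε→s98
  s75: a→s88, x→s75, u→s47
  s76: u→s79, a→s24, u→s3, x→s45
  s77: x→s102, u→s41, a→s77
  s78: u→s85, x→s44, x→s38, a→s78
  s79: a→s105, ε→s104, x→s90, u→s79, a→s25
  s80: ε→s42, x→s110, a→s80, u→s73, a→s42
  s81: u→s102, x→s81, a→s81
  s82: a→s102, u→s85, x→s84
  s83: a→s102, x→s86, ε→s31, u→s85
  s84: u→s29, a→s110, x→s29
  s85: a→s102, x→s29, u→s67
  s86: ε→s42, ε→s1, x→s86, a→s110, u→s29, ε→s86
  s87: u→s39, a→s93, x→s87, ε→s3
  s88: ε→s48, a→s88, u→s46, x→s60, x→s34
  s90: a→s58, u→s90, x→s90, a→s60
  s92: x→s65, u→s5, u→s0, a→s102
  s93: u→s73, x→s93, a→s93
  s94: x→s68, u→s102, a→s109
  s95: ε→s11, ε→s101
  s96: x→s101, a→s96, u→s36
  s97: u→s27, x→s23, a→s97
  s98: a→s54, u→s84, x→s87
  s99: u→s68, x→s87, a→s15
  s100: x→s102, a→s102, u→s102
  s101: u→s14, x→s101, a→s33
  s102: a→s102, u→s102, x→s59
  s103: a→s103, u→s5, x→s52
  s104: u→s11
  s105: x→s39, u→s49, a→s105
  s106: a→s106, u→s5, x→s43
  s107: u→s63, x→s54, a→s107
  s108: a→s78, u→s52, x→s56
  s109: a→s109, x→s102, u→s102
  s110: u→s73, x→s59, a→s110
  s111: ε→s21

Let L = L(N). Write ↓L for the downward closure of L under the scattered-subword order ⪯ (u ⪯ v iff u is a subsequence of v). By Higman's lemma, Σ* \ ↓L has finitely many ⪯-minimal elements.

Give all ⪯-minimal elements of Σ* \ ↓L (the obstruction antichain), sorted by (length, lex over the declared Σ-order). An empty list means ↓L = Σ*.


min(Σ*\↓L) = [uauax, auuux, uxxaua, xuuaxx, xaxxux].

|Q|=112, |F|=84, |δ|=314 (37 ε).
min D↑ (81 st, q0=0, F={46}): 0:u→1,a→2,x→3 1:u→1,a→4,x→5 2:u→6,a→2,x→7 3:u→8,a→9,x→3 4:u→10,a→4,x→11 5:u→12,a→13,x→14 6:u→15,a→16,x→17 7:u→18,a→9,x→7 8:u→19,a→20,x→12 9:u→21,a→9,x→22 10:u→23,a→24,x→25 11:u→25,a→13,x→26 12:u→27,a→13,x→28 13:u→29,a→13,x→30 14:u→28,a→31,x→14 15:u→24,a→15,x→32 16:u→23,a→16,x→33 17:u→32,a→34,x→35 18:u→36,a→37,x→38 19:u→19,a→39,x→27 20:u→40,a→20,x→41 21:u→36,a→37,x→42 22:u→43,a→22,x→44 23:u→24,a→24,x→45 24:u→24,a→24,x→46 25:u→45,a→24,x→47 26:u→47,a→31,x→26 27:u→27,a→48,x→49 28:u→49,a→31,x→28 29:u→45,a→24,x→50 30:u→50,a→51,x→52 31:u→53,a→31,x→51 32:u→24,a→32,x→52 33:u→45,a→34,x→54 34:u→45,a→34,x→55 35:u→52,a→56,x→35 36:u→24,a→57,x→58 37:u→23,a→37,x→59 38:u→58,a→34,x→60 39:u→61,a→39,x→24 40:u→23,a→24,x→62 41:u→62,a→41,x→52 42:u→58,a→59,x→52 43:u→36,a→63,x→32 44:u→24,a→44,x→44 45:u→24,a→24,x→64 46:u→46,a→46,x→46 47:u→64,a→65,x→47 48:u→66,a→48,x→67 49:u→49,a→68,x→49 50:u→64,a→65,x→64 51:u→69,a→51,x→70 52:u→67,a→70,x→52 53:u→71,a→46,x→69 54:u→64,a→56,x→54 55:u→64,a→72,x→52 56:u→71,a→56,x→72 57:u→24,a→57,x→24 58:u→24,a→73,x→74 59:u→45,a→59,x→52 60:u→74,a→56,x→60 61:u→75,a→24,x→24 62:u→45,a→24,x→64 63:u→23,a→63,x→32 64:u→67,a→65,x→64 65:u→76,a→65,x→46 66:u→77,a→24,x→67 67:u→67,a→65,x→46 68:u→78,a→68,x→65 69:u→71,a→46,x→71 70:u→76,a→70,x→70 71:u→76,a→46,x→71 72:u→71,a→72,x→70 73:u→24,a→73,x→67 74:u→67,a→79,x→74 75:u→24,a→24,x→24 76:u→76,a→46,x→46 77:u→24,a→24,x→67 78:u→80,a→46,x→76 79:u→76,a→79,x→65 80:u→76,a→46,x→76 [Hopcroft].
'uauax': |S_i|=[103, 96, 71, 36, 4, 1] end={s59} rej; 5/5 deletions ∈↓L.
'auuux': |S_i|=[103, 92, 71, 30, 7, 1] end={s59} ∉↓L; 5/5 deletions ∈↓L.
'uxxaua': |S_i|=[103, 96, 71, 40, 19, 8, 1] end={s59} — reject; 6/6 deletions ∈↓L.
'xuuaxx': run [103, 93, 80, 45, 22, 5, 1] end={s59} — reject; 6/6 single-dels accept.
'xaxxux': run [103, 93, 69, 44, 21, 6, 1] end={s59} ∉↓L; 6/6 del acc.
5 obstructions.


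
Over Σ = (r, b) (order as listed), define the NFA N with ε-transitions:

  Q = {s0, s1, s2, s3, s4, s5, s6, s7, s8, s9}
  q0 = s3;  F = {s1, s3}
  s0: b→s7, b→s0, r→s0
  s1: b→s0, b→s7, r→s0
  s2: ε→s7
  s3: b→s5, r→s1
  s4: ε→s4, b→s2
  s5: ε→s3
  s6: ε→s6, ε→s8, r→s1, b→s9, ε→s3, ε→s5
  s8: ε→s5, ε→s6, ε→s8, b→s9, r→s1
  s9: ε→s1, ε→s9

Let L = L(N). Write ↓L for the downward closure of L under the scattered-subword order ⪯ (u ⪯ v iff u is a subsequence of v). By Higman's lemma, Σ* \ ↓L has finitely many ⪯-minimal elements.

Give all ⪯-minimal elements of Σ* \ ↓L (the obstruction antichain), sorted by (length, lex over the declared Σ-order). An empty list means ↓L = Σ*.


min(Σ*\↓L) = [rr, rb].

|Q|=10, |F|=2, |δ|=25 (12 ε).
min D↑ (3 st, q0=0, F={2}): 0:r→1,b→0 1:r→2,b→2 2:r→2,b→2.
'rr': N↓-sim [5, 3, 2] end={s0,s7} — reject; 2/2 single-dels accept.
'rb': N↓-sim [5, 3, 2] end={s0,s7} — reject; 2/2 single-dels accept.
2 minimals (antichain).


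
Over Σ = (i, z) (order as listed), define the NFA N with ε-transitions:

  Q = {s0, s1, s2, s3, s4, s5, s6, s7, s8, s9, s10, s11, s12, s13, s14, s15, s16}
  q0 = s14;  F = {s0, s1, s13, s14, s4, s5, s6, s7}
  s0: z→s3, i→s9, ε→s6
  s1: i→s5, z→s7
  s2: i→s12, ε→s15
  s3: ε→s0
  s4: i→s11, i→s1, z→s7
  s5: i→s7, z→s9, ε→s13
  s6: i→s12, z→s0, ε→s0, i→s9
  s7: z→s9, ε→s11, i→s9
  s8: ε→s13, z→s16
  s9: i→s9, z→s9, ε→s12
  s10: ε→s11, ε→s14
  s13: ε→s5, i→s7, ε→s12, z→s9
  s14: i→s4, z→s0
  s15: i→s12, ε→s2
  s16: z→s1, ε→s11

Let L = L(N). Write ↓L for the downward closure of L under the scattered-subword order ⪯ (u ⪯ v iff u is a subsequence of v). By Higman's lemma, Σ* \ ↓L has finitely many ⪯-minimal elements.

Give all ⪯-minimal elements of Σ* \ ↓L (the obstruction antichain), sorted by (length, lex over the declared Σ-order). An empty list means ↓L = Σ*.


A = [zi, izz, iiiz, iiiii].

|Q|=17, |F|=8, |δ|=38 (14 ε).
min D↑ (7 st, q0=0, F={5}): 0:i→1,z→2 1:i→3,z→4 2:i→5,z→2 3:i→6,z→4 4:i→5,z→5 5:i→5,z→5 6:i→4,z→5 [Hopcroft].
'zi': run [12, 7, 2] end={s12,s9} rej; 2/2 del acc.
'izz': N↓-sim [12, 8, 4, 2] end={s12,s9} ∉↓L; 3/3 single-dels accept.
'iiiz': run [12, 8, 7, 6, 2] end={s12,s9} rej; 4/4 deletions ∈↓L.
'iiiii': run [12, 8, 7, 6, 4, 2] end={s12,s9} ∉↓L; 5/5 single-dels accept.
4 words, ⪯-incomp.


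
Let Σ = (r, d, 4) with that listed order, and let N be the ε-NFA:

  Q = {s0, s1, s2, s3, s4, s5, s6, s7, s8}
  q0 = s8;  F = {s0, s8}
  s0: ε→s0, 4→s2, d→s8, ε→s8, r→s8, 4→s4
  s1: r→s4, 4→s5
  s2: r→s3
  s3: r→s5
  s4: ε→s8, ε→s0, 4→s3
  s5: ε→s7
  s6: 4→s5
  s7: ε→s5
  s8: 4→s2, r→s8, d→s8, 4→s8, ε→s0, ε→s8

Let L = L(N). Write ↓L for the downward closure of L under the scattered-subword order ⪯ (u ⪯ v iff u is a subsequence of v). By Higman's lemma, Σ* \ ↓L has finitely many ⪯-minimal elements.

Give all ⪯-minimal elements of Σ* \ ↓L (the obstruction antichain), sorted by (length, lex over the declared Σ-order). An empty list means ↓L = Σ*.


|Q|=9, |F|=2, |δ|=22 (8 ε).
min D↑ (1 st, q0=0, F={}): 0:r→0,d→0,4→0 (ε-aug+det+¬).
L(D↑) = ∅ ⇒ ↓L = Σ*.

min(Σ*\↓L) = [].


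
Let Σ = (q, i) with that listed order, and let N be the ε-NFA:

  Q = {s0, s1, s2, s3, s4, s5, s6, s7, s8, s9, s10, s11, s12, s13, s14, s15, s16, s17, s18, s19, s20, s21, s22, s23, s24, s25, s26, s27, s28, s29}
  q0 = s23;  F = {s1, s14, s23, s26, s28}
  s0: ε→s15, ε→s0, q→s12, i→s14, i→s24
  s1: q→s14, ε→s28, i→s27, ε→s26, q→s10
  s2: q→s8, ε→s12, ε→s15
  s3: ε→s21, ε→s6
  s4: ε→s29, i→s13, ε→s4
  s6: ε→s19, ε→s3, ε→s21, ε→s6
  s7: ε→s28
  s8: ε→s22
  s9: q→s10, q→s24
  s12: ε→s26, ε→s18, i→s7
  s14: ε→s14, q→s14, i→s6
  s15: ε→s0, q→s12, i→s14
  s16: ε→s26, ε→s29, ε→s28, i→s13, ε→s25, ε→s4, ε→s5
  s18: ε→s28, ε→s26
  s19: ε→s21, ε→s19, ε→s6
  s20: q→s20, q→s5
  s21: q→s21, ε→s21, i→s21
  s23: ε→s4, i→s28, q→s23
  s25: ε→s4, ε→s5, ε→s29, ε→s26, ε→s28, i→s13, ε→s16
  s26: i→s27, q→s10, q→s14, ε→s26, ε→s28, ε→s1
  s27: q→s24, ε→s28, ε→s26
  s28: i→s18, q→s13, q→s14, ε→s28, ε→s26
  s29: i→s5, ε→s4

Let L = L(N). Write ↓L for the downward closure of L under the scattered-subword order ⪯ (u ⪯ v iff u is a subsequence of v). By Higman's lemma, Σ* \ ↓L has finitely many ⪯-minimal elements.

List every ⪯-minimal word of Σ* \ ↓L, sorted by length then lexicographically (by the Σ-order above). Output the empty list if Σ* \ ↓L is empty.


|Q|=30, |F|=5, |δ|=78 (47 ε).
min D↑ (4 st, q0=0, F={3}): 0:q→0,i→1 1:q→2,i→1 2:q→2,i→3 3:q→3,i→3.
'iqi': |S_i|=[17, 14, 8, 4] end={s19,s21,s3,s6} rej; 3/3 single-dels accept.
1 obstructions.

min(Σ*\↓L) = [iqi].


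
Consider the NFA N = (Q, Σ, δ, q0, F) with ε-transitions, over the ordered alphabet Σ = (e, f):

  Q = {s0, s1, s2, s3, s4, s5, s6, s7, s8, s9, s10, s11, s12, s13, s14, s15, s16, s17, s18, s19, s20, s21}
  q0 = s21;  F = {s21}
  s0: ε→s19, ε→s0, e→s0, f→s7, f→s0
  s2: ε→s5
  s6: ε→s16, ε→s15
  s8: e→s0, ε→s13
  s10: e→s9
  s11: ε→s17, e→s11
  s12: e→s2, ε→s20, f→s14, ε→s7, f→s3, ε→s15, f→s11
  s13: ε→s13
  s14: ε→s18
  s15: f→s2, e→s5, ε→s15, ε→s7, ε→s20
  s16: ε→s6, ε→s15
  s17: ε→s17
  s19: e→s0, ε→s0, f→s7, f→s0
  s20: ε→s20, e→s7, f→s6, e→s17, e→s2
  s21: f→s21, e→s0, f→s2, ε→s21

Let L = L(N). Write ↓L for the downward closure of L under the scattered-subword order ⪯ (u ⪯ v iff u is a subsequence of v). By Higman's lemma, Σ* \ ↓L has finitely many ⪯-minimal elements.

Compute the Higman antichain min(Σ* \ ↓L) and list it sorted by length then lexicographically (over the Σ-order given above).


|Q|=22, |F|=1, |δ|=43 (21 ε).
min D↑ (2 st, q0=0, F={1}): 0:e→1,f→0 1:e→1,f→1.
'e': N↓-sim [6, 3] end={s0,s19,s7} rej; 1/1 del acc.
1 minimals (antichain).

A = [e].


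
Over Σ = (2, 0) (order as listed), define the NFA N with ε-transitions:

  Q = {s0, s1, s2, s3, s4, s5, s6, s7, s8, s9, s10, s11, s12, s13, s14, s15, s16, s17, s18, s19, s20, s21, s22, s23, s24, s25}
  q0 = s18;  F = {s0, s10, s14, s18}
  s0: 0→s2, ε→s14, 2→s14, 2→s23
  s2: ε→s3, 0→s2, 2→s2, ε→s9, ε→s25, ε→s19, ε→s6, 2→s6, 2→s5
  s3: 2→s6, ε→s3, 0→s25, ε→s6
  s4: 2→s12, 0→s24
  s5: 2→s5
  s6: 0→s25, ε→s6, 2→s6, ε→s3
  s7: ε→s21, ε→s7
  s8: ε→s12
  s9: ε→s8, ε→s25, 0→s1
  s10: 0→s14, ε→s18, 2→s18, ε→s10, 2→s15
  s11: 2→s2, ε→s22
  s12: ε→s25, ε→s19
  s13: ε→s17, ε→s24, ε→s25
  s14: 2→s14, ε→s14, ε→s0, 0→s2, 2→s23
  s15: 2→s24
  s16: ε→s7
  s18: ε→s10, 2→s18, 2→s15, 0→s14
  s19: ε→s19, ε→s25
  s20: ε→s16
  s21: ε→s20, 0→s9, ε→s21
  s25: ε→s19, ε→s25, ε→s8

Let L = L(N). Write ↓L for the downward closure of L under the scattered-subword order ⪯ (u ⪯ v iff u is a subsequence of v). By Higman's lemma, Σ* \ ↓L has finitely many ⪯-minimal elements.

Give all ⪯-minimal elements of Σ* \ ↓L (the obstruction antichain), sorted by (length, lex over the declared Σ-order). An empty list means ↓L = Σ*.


|Q|=26, |F|=4, |δ|=62 (35 ε).
min D↑ (3 st, q0=0, F={2}): 0:2→0,0→1 1:2→1,0→2 2:2→2,0→2 [Hopcroft].
'00': |S_i|=[17, 13, 10] end={s1,s12,s19,s2,s25,s3,s5,s6,s8,s9} ∉↓L; 2/2 del acc.
1 minimals (antichain).

min(Σ*\↓L) = [00].


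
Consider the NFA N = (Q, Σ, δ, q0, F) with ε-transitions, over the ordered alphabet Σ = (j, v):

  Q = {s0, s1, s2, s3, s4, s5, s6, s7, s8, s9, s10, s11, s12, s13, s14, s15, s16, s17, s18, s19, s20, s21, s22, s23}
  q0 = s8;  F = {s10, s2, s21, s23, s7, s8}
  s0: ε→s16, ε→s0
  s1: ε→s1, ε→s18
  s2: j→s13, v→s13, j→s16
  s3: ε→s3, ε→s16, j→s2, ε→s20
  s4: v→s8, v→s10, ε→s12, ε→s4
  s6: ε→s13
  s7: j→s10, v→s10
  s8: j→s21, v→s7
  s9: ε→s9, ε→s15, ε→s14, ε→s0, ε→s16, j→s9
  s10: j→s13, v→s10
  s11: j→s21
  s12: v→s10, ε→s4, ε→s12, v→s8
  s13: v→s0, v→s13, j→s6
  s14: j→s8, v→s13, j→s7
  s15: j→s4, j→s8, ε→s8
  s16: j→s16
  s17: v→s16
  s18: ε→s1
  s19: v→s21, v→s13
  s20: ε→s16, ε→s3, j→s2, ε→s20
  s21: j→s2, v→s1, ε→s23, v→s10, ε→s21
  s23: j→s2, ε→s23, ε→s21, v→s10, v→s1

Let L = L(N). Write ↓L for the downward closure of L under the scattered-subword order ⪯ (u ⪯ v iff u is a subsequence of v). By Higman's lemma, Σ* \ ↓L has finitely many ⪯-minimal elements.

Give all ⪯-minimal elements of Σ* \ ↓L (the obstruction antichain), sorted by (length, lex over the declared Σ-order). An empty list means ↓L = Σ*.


A = [jjj, jjv, jvj, vjj, vvj].

|Q|=24, |F|=6, |δ|=61 (26 ε).
min D↑ (6 st, q0=0, F={5}): 0:j→1,v→2 1:j→3,v→4 2:j→4,v→4 3:j→5,v→5 4:j→5,v→4 5:j→5,v→5 (ε-aug+det+¬).
'jjj': run [12, 10, 5, 4] end={s0,s13,s16,s6} — reject; 3/3 del acc.
'jjv': |S_i|=[12, 10, 5, 4] end={s0,s13,s16,s6} ∉↓L; 3/3 del acc.
'jvj': |S_i|=[12, 10, 7, 4] end={s0,s13,s16,s6} rej; 3/3 del acc.
'vjj': |S_i|=[12, 8, 5, 4] end={s0,s13,s16,s6} — reject; 3/3 single-dels accept.
'vvj': |S_i|=[12, 8, 5, 4] end={s0,s13,s16,s6} rej; 3/3 del acc.
5 minimals (antichain).


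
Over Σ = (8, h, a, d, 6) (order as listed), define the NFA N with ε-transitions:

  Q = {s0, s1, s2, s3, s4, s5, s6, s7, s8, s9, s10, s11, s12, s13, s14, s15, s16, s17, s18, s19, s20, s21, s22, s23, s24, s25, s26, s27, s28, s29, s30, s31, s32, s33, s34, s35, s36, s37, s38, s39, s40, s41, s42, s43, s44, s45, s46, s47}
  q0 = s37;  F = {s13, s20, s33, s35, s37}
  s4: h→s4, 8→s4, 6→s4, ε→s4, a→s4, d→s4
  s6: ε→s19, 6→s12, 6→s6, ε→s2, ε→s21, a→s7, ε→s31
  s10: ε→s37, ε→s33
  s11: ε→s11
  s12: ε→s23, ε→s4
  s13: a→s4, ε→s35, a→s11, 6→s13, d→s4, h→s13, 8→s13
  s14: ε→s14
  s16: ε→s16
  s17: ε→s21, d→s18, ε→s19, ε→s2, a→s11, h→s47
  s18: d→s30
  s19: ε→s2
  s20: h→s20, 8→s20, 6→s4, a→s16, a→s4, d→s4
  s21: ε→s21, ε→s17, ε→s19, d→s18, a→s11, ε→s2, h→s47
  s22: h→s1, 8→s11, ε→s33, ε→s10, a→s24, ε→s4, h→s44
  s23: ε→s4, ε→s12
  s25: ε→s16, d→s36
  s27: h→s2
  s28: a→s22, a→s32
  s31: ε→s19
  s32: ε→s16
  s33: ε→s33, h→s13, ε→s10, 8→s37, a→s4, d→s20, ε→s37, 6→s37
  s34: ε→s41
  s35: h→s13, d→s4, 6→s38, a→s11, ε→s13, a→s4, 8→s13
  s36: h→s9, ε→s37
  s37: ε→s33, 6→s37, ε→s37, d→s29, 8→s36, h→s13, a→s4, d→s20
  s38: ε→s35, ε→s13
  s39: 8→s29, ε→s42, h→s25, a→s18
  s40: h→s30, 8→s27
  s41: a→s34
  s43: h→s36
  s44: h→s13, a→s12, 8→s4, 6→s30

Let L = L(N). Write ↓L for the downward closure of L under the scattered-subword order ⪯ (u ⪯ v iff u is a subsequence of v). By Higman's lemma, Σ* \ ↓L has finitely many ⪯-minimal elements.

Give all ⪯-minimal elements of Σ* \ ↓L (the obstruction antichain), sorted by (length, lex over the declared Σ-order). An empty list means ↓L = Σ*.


Antichain: [a, hd, dd, d6].

|Q|=48, |F|=5, |δ|=104 (40 ε).
min D↑ (4 st, q0=0, F={2}): 0:8→0,h→1,a→2,d→3,6→0 1:8→1,h→1,a→2,d→2,6→1 2:8→2,h→2,a→2,d→2,6→2 3:8→3,h→3,a→2,d→2,6→2 (ε-aug+det+¬).
'a': run [13, 3] end={s11,s16,s4} rej; 1/1 deletions ∈↓L.
'hd': run [13, 8, 1] end={s4} — reject; 2/2 deletions ∈↓L.
'dd': run [13, 4, 1] end={s4} ∉↓L; 2/2 del acc.
'd6': |S_i|=[13, 4, 1] end={s4} — reject; 2/2 single-dels accept.
4 minimals (antichain).


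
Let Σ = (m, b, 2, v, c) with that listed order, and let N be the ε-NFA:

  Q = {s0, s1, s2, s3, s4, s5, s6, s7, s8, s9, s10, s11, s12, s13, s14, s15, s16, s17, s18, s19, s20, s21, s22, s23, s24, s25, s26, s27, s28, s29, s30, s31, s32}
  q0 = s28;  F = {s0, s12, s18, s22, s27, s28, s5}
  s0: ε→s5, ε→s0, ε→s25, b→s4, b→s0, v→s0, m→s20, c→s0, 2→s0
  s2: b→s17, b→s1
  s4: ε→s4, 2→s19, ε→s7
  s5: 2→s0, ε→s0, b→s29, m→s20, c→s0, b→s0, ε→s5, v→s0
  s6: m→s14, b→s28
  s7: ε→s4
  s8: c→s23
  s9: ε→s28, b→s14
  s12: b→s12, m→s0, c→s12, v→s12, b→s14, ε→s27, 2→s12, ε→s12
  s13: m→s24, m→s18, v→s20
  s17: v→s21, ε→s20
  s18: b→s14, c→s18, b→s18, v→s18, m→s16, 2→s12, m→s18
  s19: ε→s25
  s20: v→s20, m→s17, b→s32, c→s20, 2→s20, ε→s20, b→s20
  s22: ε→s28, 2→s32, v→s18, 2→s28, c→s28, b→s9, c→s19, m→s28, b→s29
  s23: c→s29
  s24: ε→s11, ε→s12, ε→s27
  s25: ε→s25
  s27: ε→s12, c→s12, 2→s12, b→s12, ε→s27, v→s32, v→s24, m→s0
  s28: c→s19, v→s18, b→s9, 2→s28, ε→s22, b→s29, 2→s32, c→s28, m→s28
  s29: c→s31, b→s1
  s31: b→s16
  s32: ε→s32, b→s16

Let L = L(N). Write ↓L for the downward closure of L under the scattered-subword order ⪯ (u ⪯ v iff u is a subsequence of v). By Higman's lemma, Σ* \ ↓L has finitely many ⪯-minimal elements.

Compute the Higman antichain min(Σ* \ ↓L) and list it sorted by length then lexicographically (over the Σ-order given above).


|Q|=33, |F|=7, |δ|=92 (23 ε).
min D↑ (5 st, q0=0, F={4}): 0:m→0,b→0,2→0,v→1,c→0 1:m→1,b→1,2→2,v→1,c→1 2:m→3,b→2,2→2,v→2,c→2 3:m→4,b→3,2→3,v→3,c→3 4:m→4,b→4,2→4,v→4,c→4 [Hopcroft].
'v2mm': N↓-sim [23, 20, 19, 14, 5] end={s16,s17,s20,s21,s32} ∉↓L; 4/4 del acc.
1 obstructions.

Antichain: [v2mm].
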